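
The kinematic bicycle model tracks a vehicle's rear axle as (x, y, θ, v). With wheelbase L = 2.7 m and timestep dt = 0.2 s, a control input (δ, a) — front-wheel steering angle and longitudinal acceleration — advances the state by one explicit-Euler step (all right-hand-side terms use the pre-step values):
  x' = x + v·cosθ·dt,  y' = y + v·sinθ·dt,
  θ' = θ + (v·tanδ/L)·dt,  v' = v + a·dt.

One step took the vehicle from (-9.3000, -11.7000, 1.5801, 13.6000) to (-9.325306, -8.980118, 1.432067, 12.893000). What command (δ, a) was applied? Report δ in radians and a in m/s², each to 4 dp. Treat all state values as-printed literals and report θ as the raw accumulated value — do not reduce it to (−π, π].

a = (v'−v)/dt = (-0.707000)/0.2 = -3.5350
Δθ = θ'−θ = -0.148033;  (v·dt/L) = 13.6000·0.2/2.7 = 1.007407
tan δ = Δθ·L/(v·dt) = -0.146945  →  δ = -0.1459

δ = -0.1459, a = -3.5350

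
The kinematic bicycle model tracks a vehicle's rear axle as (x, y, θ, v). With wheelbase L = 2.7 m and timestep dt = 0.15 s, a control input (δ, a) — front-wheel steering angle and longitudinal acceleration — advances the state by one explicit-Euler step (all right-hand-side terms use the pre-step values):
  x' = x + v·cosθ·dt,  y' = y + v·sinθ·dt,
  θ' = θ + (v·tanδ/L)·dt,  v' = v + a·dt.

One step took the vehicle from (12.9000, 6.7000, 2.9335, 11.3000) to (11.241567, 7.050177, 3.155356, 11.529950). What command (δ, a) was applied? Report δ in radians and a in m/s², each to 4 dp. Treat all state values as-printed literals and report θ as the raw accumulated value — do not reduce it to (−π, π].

a = (v'−v)/dt = (0.229950)/0.15 = 1.5330
Δθ = θ'−θ = 0.221856;  (v·dt/L) = 11.3000·0.15/2.7 = 0.627778
tan δ = Δθ·L/(v·dt) = 0.353399  →  δ = 0.3397

δ = 0.3397, a = 1.5330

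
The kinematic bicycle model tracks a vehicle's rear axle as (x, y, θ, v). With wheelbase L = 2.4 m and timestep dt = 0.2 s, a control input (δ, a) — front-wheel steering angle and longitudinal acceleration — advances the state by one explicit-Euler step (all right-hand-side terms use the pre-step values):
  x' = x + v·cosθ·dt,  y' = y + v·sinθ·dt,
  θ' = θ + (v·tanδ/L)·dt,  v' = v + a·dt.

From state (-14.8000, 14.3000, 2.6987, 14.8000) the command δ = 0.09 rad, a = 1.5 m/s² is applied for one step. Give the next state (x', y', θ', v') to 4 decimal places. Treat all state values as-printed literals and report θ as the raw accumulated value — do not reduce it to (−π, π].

(-17.4744, 15.5685, 2.8100, 15.1000)

x' = -14.8000 + 14.8000·cos(2.6987)·0.2 = -17.4744
y' = 14.3000 + 14.8000·sin(2.6987)·0.2 = 15.5685
θ' = 2.6987 + (14.8000/2.4)·tan(0.09)·0.2 = 2.8100
v' = 14.8000 + 1.5000·0.2 = 15.1000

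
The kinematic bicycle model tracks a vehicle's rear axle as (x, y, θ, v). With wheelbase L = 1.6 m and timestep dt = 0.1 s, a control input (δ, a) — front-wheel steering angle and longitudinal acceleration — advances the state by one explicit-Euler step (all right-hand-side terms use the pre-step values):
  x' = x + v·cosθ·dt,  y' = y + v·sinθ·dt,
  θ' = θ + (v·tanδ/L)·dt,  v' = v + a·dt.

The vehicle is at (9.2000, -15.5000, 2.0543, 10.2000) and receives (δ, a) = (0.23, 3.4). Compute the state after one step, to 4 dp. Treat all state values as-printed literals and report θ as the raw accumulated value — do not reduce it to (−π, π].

(8.7258, -14.5969, 2.2036, 10.5400)

x' = 9.2000 + 10.2000·cos(2.0543)·0.1 = 8.7258
y' = -15.5000 + 10.2000·sin(2.0543)·0.1 = -14.5969
θ' = 2.0543 + (10.2000/1.6)·tan(0.23)·0.1 = 2.2036
v' = 10.2000 + 3.4000·0.1 = 10.5400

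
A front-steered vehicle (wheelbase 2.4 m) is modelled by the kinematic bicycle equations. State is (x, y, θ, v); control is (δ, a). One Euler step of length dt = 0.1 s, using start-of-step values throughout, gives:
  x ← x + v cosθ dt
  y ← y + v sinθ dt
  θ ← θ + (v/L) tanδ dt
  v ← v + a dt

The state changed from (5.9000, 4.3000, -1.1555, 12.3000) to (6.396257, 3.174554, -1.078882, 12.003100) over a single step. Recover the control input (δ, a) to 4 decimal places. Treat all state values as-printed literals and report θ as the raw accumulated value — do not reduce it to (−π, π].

δ = 0.1484, a = -2.9690

a = (v'−v)/dt = (-0.296900)/0.1 = -2.9690
Δθ = θ'−θ = 0.076618;  (v·dt/L) = 12.3000·0.1/2.4 = 0.512500
tan δ = Δθ·L/(v·dt) = 0.149499  →  δ = 0.1484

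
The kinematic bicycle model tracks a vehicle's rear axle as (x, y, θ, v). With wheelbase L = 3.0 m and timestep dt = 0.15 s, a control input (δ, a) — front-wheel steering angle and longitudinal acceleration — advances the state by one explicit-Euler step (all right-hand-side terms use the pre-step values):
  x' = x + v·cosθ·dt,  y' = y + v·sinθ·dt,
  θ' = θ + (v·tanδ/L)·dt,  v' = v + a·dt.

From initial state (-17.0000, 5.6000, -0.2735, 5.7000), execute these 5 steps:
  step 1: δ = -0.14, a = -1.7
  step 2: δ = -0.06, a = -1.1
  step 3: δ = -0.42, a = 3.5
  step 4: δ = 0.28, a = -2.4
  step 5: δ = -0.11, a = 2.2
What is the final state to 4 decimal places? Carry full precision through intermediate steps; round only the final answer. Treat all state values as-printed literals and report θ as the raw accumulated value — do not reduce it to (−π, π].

(-13.1027, 4.1922, -0.3945, 5.7750)

after step 1 (δ=-0.14, a=-1.7): (-16.176779, 5.369062, -0.313663, 5.445000)
after step 2 (δ=-0.06, a=-1.1): (-15.399878, 5.117058, -0.330017, 5.280000)
after step 3 (δ=-0.42, a=3.5): (-14.650617, 4.860403, -0.447913, 5.805000)
after step 4 (δ=0.28, a=-2.4): (-13.865764, 4.483294, -0.364450, 5.445000)
after step 5 (δ=-0.11, a=2.2): (-13.102658, 4.192176, -0.394519, 5.775000)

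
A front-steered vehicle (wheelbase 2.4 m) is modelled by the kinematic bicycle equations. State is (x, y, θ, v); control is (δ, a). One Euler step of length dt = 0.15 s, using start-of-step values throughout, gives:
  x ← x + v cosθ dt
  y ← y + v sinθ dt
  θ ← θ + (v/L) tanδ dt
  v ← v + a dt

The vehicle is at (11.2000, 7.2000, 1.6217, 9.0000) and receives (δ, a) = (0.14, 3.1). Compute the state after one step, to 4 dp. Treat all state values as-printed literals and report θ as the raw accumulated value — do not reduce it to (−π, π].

(11.1313, 8.5483, 1.7010, 9.4650)

x' = 11.2000 + 9.0000·cos(1.6217)·0.15 = 11.1313
y' = 7.2000 + 9.0000·sin(1.6217)·0.15 = 8.5483
θ' = 1.6217 + (9.0000/2.4)·tan(0.14)·0.15 = 1.7010
v' = 9.0000 + 3.1000·0.15 = 9.4650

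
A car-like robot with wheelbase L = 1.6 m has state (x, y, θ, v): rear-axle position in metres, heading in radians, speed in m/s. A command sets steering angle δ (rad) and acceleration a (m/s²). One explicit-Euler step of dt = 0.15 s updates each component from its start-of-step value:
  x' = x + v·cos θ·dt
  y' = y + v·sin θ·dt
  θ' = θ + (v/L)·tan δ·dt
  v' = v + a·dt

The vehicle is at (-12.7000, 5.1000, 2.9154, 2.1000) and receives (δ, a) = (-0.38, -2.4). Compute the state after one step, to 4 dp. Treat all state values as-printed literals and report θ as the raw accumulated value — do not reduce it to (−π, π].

x' = -12.7000 + 2.1000·cos(2.9154)·0.15 = -13.0070
y' = 5.1000 + 2.1000·sin(2.9154)·0.15 = 5.1706
θ' = 2.9154 + (2.1000/1.6)·tan(-0.38)·0.15 = 2.8368
v' = 2.1000 − 2.4000·0.15 = 1.7400

(-13.0070, 5.1706, 2.8368, 1.7400)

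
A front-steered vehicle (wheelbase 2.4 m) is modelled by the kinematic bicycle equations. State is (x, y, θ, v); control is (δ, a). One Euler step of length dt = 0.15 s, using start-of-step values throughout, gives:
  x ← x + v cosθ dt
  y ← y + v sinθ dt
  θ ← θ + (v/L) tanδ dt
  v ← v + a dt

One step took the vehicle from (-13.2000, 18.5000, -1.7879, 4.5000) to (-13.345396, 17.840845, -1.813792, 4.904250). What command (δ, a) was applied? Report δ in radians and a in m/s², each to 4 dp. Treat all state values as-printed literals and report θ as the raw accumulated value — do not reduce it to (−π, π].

δ = -0.0918, a = 2.6950

a = (v'−v)/dt = (0.404250)/0.15 = 2.6950
Δθ = θ'−θ = -0.025892;  (v·dt/L) = 4.5000·0.15/2.4 = 0.281250
tan δ = Δθ·L/(v·dt) = -0.092060  →  δ = -0.0918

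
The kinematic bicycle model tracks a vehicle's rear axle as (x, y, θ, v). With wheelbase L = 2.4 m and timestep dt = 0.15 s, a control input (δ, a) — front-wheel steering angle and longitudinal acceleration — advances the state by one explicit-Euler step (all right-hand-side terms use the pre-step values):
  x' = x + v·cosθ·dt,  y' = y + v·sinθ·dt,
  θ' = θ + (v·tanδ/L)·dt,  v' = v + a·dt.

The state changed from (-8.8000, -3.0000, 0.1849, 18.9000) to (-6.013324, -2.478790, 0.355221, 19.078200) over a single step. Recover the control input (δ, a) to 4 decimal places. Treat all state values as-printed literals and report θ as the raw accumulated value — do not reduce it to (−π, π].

δ = 0.1432, a = 1.1880

a = (v'−v)/dt = (0.178200)/0.15 = 1.1880
Δθ = θ'−θ = 0.170321;  (v·dt/L) = 18.9000·0.15/2.4 = 1.181250
tan δ = Δθ·L/(v·dt) = 0.144187  →  δ = 0.1432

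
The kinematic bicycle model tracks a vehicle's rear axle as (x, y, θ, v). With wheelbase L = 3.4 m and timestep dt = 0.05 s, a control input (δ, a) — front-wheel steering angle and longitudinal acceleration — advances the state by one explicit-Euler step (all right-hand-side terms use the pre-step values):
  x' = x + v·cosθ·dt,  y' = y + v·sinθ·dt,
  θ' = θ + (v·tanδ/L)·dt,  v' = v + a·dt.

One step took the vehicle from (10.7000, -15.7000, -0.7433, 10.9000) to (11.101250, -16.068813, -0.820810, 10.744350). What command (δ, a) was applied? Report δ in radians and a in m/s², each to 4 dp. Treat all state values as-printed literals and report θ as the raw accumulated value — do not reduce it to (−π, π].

δ = -0.4504, a = -3.1130

a = (v'−v)/dt = (-0.155650)/0.05 = -3.1130
Δθ = θ'−θ = -0.077510;  (v·dt/L) = 10.9000·0.05/3.4 = 0.160294
tan δ = Δθ·L/(v·dt) = -0.483549  →  δ = -0.4504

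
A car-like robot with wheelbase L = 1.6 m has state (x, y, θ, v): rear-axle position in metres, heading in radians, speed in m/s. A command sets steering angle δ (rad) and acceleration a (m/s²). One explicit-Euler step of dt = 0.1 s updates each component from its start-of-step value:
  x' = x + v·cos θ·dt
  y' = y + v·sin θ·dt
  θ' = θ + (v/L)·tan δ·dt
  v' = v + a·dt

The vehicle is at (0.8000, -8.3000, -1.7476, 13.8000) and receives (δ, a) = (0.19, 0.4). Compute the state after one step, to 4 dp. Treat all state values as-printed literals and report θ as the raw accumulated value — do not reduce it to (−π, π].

(0.5573, -9.6585, -1.5817, 13.8400)

x' = 0.8000 + 13.8000·cos(-1.7476)·0.1 = 0.5573
y' = -8.3000 + 13.8000·sin(-1.7476)·0.1 = -9.6585
θ' = -1.7476 + (13.8000/1.6)·tan(0.19)·0.1 = -1.5817
v' = 13.8000 + 0.4000·0.1 = 13.8400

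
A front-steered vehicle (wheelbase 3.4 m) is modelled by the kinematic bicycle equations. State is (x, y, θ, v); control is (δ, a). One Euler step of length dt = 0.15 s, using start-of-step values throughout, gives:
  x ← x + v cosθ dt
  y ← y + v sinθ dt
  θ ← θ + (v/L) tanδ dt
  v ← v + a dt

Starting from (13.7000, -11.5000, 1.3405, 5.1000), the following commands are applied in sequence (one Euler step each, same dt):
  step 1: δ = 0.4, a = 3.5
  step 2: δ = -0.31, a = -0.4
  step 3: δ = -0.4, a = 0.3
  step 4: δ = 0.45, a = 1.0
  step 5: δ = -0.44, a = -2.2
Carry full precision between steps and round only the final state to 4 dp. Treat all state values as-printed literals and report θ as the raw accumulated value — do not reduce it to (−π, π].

(14.6003, -7.4574, 1.2523, 5.4300)

after step 1 (δ=0.4, a=3.5): (13.874624, -10.755197, 1.435628, 5.625000)
after step 2 (δ=-0.31, a=-0.4): (13.988324, -9.919143, 1.356135, 5.565000)
after step 3 (δ=-0.4, a=0.3): (14.166140, -9.103552, 1.252333, 5.610000)
after step 4 (δ=0.45, a=1.0): (14.429619, -8.304364, 1.371890, 5.760000)
after step 5 (δ=-0.44, a=-2.2): (14.600344, -7.457399, 1.252256, 5.430000)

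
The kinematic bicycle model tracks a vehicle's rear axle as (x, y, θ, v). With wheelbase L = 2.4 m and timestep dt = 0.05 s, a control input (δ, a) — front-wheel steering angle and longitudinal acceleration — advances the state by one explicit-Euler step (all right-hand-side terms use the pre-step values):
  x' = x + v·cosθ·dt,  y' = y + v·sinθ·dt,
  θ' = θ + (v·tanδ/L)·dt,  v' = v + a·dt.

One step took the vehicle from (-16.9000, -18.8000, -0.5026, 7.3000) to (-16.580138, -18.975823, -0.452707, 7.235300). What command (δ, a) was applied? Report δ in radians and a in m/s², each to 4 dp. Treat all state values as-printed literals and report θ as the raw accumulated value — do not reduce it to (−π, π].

a = (v'−v)/dt = (-0.064700)/0.05 = -1.2940
Δθ = θ'−θ = 0.049893;  (v·dt/L) = 7.3000·0.05/2.4 = 0.152083
tan δ = Δθ·L/(v·dt) = 0.328064  →  δ = 0.3170

δ = 0.3170, a = -1.2940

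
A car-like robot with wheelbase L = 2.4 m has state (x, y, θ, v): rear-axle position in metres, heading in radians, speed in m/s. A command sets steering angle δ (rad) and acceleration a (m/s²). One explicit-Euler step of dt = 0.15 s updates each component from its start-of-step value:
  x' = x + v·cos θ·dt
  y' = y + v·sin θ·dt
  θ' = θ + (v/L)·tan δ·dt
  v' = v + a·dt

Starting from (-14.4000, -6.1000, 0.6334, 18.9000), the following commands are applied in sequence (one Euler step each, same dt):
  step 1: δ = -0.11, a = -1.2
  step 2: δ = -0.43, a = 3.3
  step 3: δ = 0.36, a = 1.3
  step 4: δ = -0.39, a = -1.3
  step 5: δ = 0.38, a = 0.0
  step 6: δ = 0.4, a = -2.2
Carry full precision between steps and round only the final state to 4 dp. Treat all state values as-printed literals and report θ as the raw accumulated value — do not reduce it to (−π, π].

after step 1 (δ=-0.11, a=-1.2): (-12.114934, -4.421996, 0.502936, 18.720000)
after step 2 (δ=-0.43, a=3.3): (-9.654645, -3.068540, -0.033651, 19.215000)
after step 3 (δ=0.36, a=1.3): (-6.774027, -3.165511, 0.418386, 19.410000)
after step 4 (δ=-0.39, a=-1.3): (-4.113655, -1.982610, -0.080275, 19.215000)
after step 5 (δ=0.38, a=0.0): (-1.240687, -2.213736, 0.399394, 19.215000)
after step 6 (δ=0.4, a=-2.2): (1.414720, -1.092943, 0.907143, 18.885000)

(1.4147, -1.0929, 0.9071, 18.8850)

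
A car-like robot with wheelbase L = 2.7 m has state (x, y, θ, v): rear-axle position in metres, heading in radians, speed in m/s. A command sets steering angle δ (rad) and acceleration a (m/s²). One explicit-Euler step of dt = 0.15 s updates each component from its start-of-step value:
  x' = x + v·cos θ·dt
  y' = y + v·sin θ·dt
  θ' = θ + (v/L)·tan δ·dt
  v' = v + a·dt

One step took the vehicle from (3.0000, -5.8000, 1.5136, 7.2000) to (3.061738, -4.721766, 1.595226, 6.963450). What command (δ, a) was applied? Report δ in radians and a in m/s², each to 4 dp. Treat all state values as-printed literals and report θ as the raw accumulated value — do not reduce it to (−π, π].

a = (v'−v)/dt = (-0.236550)/0.15 = -1.5770
Δθ = θ'−θ = 0.081626;  (v·dt/L) = 7.2000·0.15/2.7 = 0.400000
tan δ = Δθ·L/(v·dt) = 0.204065  →  δ = 0.2013

δ = 0.2013, a = -1.5770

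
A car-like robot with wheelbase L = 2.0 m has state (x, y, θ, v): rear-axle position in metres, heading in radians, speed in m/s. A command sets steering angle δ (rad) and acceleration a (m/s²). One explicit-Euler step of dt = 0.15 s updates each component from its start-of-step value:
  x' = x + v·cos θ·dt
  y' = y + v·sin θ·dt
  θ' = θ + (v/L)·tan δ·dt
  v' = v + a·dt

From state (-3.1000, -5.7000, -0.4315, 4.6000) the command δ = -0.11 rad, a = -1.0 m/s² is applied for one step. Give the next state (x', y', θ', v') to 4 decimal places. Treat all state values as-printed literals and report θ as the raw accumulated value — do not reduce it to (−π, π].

x' = -3.1000 + 4.6000·cos(-0.4315)·0.15 = -2.4732
y' = -5.7000 + 4.6000·sin(-0.4315)·0.15 = -5.9886
θ' = -0.4315 + (4.6000/2.0)·tan(-0.11)·0.15 = -0.4696
v' = 4.6000 − 1.0000·0.15 = 4.4500

(-2.4732, -5.9886, -0.4696, 4.4500)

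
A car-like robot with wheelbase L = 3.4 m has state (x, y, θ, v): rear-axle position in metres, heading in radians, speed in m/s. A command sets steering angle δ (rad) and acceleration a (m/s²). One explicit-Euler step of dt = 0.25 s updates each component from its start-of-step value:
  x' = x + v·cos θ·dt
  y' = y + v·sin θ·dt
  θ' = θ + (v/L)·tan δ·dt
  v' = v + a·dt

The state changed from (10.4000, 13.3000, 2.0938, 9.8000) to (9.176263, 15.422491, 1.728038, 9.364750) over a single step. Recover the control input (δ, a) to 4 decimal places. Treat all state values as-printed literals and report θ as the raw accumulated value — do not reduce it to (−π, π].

a = (v'−v)/dt = (-0.435250)/0.25 = -1.7410
Δθ = θ'−θ = -0.365762;  (v·dt/L) = 9.8000·0.25/3.4 = 0.720588
tan δ = Δθ·L/(v·dt) = -0.507588  →  δ = -0.4697

δ = -0.4697, a = -1.7410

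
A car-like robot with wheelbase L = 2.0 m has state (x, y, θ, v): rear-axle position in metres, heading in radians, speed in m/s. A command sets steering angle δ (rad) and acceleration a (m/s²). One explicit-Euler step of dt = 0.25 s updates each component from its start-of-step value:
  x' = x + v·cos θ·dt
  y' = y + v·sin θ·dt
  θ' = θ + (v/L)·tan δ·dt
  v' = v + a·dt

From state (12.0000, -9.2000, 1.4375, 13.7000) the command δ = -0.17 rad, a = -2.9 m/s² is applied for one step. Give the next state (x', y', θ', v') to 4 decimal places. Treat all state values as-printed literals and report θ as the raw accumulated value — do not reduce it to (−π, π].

x' = 12.0000 + 13.7000·cos(1.4375)·0.25 = 12.4552
y' = -9.2000 + 13.7000·sin(1.4375)·0.25 = -5.8054
θ' = 1.4375 + (13.7000/2.0)·tan(-0.17)·0.25 = 1.1435
v' = 13.7000 − 2.9000·0.25 = 12.9750

(12.4552, -5.8054, 1.1435, 12.9750)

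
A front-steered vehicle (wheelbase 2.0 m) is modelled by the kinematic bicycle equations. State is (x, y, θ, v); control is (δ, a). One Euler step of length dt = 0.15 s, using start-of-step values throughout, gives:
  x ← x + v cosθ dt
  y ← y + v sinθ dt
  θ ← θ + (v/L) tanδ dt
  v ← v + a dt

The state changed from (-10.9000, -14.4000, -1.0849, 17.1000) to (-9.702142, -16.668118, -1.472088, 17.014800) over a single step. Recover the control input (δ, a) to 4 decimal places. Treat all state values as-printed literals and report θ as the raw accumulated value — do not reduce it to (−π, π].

a = (v'−v)/dt = (-0.085200)/0.15 = -0.5680
Δθ = θ'−θ = -0.387188;  (v·dt/L) = 17.1000·0.15/2.0 = 1.282500
tan δ = Δθ·L/(v·dt) = -0.301901  →  δ = -0.2932

δ = -0.2932, a = -0.5680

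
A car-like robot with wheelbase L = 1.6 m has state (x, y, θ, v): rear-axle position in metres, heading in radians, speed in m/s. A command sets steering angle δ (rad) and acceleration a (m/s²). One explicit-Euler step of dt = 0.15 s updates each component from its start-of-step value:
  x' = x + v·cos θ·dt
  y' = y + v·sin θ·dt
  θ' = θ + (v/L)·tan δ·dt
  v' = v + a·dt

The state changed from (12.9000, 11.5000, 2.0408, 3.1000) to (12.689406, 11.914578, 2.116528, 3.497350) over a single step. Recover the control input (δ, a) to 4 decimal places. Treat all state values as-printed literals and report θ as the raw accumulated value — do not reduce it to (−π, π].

δ = 0.2549, a = 2.6490

a = (v'−v)/dt = (0.397350)/0.15 = 2.6490
Δθ = θ'−θ = 0.075728;  (v·dt/L) = 3.1000·0.15/1.6 = 0.290625
tan δ = Δθ·L/(v·dt) = 0.260569  →  δ = 0.2549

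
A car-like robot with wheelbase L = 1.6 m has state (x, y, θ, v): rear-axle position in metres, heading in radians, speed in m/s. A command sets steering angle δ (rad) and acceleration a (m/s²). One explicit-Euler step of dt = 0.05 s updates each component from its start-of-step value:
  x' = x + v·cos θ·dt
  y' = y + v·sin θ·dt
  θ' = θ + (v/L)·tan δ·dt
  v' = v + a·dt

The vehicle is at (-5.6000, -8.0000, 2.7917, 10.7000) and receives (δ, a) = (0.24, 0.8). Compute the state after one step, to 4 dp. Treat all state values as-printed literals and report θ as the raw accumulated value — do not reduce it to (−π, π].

(-6.1026, -7.8166, 2.8735, 10.7400)

x' = -5.6000 + 10.7000·cos(2.7917)·0.05 = -6.1026
y' = -8.0000 + 10.7000·sin(2.7917)·0.05 = -7.8166
θ' = 2.7917 + (10.7000/1.6)·tan(0.24)·0.05 = 2.8735
v' = 10.7000 + 0.8000·0.05 = 10.7400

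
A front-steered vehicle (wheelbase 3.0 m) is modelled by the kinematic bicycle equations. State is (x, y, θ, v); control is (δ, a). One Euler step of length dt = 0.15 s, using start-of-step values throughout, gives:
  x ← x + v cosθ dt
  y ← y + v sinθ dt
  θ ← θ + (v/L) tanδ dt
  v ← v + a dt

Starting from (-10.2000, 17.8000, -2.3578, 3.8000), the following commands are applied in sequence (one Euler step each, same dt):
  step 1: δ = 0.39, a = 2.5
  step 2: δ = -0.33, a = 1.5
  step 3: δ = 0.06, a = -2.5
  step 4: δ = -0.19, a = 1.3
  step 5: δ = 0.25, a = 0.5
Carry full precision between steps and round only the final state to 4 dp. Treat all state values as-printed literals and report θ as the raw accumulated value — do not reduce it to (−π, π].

after step 1 (δ=0.39, a=2.5): (-10.603697, 17.397597, -2.279700, 4.175000)
after step 2 (δ=-0.33, a=1.5): (-11.011387, 16.922225, -2.351202, 4.400000)
after step 3 (δ=0.06, a=-2.5): (-11.475742, 16.453210, -2.337986, 4.025000)
after step 4 (δ=-0.19, a=1.3): (-11.894814, 16.018592, -2.376690, 4.220000)
after step 5 (δ=0.25, a=0.5): (-12.351491, 15.580261, -2.322813, 4.295000)

(-12.3515, 15.5803, -2.3228, 4.2950)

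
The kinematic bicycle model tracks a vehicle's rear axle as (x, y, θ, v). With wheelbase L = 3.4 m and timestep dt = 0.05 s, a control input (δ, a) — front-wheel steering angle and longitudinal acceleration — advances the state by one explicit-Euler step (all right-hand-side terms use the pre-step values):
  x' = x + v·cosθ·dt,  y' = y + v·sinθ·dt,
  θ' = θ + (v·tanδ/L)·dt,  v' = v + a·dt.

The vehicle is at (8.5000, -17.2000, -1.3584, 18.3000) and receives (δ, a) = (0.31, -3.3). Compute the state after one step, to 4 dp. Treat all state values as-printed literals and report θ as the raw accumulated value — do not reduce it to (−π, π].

(8.6929, -18.0944, -1.2722, 18.1350)

x' = 8.5000 + 18.3000·cos(-1.3584)·0.05 = 8.6929
y' = -17.2000 + 18.3000·sin(-1.3584)·0.05 = -18.0944
θ' = -1.3584 + (18.3000/3.4)·tan(0.31)·0.05 = -1.2722
v' = 18.3000 − 3.3000·0.05 = 18.1350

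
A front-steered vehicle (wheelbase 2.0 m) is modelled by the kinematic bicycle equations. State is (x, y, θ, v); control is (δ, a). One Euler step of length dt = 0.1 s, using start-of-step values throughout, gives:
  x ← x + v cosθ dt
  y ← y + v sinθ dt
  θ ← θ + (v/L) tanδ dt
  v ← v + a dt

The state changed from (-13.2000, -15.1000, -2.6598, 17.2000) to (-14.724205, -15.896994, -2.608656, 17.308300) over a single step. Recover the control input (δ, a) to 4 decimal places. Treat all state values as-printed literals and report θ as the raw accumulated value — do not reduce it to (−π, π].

δ = 0.0594, a = 1.0830

a = (v'−v)/dt = (0.108300)/0.1 = 1.0830
Δθ = θ'−θ = 0.051144;  (v·dt/L) = 17.2000·0.1/2.0 = 0.860000
tan δ = Δθ·L/(v·dt) = 0.059470  →  δ = 0.0594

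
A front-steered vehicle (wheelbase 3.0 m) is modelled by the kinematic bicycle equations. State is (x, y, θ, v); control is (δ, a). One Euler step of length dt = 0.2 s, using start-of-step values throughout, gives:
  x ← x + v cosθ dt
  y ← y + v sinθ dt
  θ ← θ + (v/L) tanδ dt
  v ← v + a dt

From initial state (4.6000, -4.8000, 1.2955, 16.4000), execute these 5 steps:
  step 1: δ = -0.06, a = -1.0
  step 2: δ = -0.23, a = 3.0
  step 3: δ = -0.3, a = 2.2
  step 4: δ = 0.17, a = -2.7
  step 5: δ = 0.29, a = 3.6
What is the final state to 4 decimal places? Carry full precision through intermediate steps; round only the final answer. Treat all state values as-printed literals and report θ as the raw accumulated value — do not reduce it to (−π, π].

after step 1 (δ=-0.06, a=-1.0): (5.491609, -1.643509, 1.229821, 16.200000)
after step 2 (δ=-0.23, a=3.0): (6.575086, 1.409961, 0.976946, 16.800000)
after step 3 (δ=-0.3, a=2.2): (8.455194, 4.194704, 0.630490, 17.240000)
after step 4 (δ=0.17, a=-2.7): (11.240278, 6.227439, 0.827781, 16.700000)
after step 5 (δ=0.29, a=3.6): (13.499827, 8.687121, 1.160014, 17.420000)

(13.4998, 8.6871, 1.1600, 17.4200)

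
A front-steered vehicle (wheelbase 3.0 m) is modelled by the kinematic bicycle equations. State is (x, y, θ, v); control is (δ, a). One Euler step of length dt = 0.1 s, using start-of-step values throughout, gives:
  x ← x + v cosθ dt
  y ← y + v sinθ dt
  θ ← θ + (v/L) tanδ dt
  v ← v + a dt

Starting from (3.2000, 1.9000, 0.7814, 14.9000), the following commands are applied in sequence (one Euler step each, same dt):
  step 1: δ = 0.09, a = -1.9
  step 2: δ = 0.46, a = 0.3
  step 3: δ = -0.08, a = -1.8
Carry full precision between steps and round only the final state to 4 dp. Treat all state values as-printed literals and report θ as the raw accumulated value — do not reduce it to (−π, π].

(5.9634, 5.3235, 1.0298, 14.5600)

after step 1 (δ=0.09, a=-1.9): (4.257793, 2.949368, 0.826221, 14.710000)
after step 2 (δ=0.46, a=0.3): (5.254630, 4.031106, 1.069156, 14.740000)
after step 3 (δ=-0.08, a=-1.8): (5.963424, 5.323502, 1.029765, 14.560000)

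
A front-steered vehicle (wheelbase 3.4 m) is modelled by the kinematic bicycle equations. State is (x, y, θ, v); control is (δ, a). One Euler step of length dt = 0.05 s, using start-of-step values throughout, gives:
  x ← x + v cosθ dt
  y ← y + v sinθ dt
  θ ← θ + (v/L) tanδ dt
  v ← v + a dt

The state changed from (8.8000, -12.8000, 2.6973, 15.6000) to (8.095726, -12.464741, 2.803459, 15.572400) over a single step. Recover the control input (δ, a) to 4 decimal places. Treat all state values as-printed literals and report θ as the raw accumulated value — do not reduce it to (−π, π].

δ = 0.4334, a = -0.5520

a = (v'−v)/dt = (-0.027600)/0.05 = -0.5520
Δθ = θ'−θ = 0.106159;  (v·dt/L) = 15.6000·0.05/3.4 = 0.229412
tan δ = Δθ·L/(v·dt) = 0.462744  →  δ = 0.4334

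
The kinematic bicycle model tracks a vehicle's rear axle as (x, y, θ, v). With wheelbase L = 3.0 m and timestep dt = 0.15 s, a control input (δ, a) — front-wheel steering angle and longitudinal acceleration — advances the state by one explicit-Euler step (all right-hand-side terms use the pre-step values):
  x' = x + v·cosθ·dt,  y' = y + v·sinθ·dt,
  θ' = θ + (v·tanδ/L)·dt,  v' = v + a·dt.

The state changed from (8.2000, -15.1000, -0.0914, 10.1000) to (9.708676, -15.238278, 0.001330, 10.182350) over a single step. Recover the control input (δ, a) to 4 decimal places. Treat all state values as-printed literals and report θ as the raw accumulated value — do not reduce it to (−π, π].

δ = 0.1816, a = 0.5490

a = (v'−v)/dt = (0.082350)/0.15 = 0.5490
Δθ = θ'−θ = 0.092730;  (v·dt/L) = 10.1000·0.15/3.0 = 0.505000
tan δ = Δθ·L/(v·dt) = 0.183624  →  δ = 0.1816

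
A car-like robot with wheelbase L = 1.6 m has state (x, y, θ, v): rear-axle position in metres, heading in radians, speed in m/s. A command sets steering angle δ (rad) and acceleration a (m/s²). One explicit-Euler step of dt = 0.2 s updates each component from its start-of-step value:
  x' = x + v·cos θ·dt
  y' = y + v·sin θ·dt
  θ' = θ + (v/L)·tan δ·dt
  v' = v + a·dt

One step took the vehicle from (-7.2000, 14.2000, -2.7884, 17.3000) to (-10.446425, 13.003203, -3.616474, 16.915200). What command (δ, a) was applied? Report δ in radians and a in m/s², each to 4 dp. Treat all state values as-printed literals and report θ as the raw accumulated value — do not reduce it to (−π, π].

δ = -0.3657, a = -1.9240

a = (v'−v)/dt = (-0.384800)/0.2 = -1.9240
Δθ = θ'−θ = -0.828074;  (v·dt/L) = 17.3000·0.2/1.6 = 2.162500
tan δ = Δθ·L/(v·dt) = -0.382924  →  δ = -0.3657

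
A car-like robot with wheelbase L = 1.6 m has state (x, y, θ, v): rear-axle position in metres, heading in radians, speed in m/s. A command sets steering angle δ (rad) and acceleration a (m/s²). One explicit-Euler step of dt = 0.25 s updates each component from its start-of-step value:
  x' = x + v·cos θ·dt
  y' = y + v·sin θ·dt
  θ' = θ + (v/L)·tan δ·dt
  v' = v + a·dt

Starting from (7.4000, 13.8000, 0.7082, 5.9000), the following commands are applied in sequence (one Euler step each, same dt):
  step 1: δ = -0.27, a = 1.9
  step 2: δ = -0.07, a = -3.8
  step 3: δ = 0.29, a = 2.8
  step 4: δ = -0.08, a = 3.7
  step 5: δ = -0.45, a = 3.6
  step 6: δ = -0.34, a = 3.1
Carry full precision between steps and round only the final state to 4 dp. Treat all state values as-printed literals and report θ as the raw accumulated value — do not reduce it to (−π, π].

after step 1 (δ=-0.27, a=1.9): (8.520313, 14.759440, 0.453064, 6.375000)
after step 2 (δ=-0.07, a=-3.8): (9.953270, 15.457059, 0.383223, 5.425000)
after step 3 (δ=0.29, a=2.8): (11.211143, 15.964177, 0.636174, 6.125000)
after step 4 (δ=-0.08, a=3.7): (12.442842, 16.873927, 0.559448, 7.050000)
after step 5 (δ=-0.45, a=3.6): (13.936645, 17.809319, 0.027333, 7.950000)
after step 6 (δ=-0.34, a=3.1): (15.923403, 17.863636, -0.412075, 8.725000)

(15.9234, 17.8636, -0.4121, 8.7250)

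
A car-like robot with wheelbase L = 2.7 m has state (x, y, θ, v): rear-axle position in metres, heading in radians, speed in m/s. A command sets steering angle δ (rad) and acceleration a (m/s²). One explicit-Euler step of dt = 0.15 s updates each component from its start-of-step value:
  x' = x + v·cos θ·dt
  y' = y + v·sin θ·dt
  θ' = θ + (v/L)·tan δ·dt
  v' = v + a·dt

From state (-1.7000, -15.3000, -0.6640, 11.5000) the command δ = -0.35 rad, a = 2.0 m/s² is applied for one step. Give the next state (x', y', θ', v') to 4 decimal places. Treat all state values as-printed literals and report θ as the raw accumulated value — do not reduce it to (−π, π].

(-0.3415, -16.3631, -0.8972, 11.8000)

x' = -1.7000 + 11.5000·cos(-0.6640)·0.15 = -0.3415
y' = -15.3000 + 11.5000·sin(-0.6640)·0.15 = -16.3631
θ' = -0.6640 + (11.5000/2.7)·tan(-0.35)·0.15 = -0.8972
v' = 11.5000 + 2.0000·0.15 = 11.8000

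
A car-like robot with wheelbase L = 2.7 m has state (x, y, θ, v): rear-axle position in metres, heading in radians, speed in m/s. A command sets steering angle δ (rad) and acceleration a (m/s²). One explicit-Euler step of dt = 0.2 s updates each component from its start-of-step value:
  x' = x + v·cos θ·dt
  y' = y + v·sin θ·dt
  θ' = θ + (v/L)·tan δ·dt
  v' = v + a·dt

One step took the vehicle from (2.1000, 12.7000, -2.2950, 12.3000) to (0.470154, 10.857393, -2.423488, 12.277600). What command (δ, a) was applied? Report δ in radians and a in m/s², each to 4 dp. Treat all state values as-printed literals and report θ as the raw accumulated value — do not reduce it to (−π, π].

a = (v'−v)/dt = (-0.022400)/0.2 = -0.1120
Δθ = θ'−θ = -0.128488;  (v·dt/L) = 12.3000·0.2/2.7 = 0.911111
tan δ = Δθ·L/(v·dt) = -0.141023  →  δ = -0.1401

δ = -0.1401, a = -0.1120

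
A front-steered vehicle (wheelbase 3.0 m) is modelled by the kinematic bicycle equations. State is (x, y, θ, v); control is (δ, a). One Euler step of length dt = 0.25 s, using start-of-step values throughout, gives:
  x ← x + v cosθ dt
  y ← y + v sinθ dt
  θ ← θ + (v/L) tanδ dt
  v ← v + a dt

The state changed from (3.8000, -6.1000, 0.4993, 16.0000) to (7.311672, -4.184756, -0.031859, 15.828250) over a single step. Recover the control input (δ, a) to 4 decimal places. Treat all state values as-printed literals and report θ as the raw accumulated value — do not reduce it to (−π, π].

δ = -0.3791, a = -0.6870

a = (v'−v)/dt = (-0.171750)/0.25 = -0.6870
Δθ = θ'−θ = -0.531159;  (v·dt/L) = 16.0000·0.25/3.0 = 1.333333
tan δ = Δθ·L/(v·dt) = -0.398369  →  δ = -0.3791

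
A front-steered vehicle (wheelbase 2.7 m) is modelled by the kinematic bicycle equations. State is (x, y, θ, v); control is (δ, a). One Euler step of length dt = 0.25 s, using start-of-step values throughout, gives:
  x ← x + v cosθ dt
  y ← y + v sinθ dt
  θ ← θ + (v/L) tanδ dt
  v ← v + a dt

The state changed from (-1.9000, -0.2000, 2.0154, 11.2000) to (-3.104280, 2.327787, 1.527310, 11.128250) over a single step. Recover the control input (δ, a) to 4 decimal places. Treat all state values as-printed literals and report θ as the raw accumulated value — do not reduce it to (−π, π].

a = (v'−v)/dt = (-0.071750)/0.25 = -0.2870
Δθ = θ'−θ = -0.488090;  (v·dt/L) = 11.2000·0.25/2.7 = 1.037037
tan δ = Δθ·L/(v·dt) = -0.470658  →  δ = -0.4399

δ = -0.4399, a = -0.2870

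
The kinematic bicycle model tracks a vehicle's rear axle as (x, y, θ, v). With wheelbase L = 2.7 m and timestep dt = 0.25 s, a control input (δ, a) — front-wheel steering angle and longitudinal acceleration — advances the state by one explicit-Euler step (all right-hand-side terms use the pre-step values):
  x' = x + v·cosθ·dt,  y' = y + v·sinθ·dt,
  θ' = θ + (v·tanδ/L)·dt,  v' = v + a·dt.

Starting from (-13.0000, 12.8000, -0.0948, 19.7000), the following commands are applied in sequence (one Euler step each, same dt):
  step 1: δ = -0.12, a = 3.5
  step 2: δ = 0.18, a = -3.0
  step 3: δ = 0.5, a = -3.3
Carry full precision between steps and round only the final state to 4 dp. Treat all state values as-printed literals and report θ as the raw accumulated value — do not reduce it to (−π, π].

after step 1 (δ=-0.12, a=3.5): (-8.097114, 12.333809, -0.314746, 20.575000)
after step 2 (δ=0.18, a=-3.0): (-3.206050, 10.741435, 0.031923, 19.825000)
after step 3 (δ=0.5, a=-3.3): (1.747675, 10.899627, 1.034742, 19.000000)

(1.7477, 10.8996, 1.0347, 19.0000)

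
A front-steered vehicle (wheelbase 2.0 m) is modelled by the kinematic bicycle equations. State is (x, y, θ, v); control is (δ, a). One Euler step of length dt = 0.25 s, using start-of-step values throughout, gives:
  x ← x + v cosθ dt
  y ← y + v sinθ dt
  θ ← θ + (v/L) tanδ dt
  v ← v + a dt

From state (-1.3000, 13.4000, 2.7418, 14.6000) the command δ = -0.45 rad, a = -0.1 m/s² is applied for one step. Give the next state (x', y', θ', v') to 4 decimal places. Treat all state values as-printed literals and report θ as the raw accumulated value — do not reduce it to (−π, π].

x' = -1.3000 + 14.6000·cos(2.7418)·0.25 = -4.6622
y' = 13.4000 + 14.6000·sin(2.7418)·0.25 = 14.8207
θ' = 2.7418 + (14.6000/2.0)·tan(-0.45)·0.25 = 1.8602
v' = 14.6000 − 0.1000·0.25 = 14.5750

(-4.6622, 14.8207, 1.8602, 14.5750)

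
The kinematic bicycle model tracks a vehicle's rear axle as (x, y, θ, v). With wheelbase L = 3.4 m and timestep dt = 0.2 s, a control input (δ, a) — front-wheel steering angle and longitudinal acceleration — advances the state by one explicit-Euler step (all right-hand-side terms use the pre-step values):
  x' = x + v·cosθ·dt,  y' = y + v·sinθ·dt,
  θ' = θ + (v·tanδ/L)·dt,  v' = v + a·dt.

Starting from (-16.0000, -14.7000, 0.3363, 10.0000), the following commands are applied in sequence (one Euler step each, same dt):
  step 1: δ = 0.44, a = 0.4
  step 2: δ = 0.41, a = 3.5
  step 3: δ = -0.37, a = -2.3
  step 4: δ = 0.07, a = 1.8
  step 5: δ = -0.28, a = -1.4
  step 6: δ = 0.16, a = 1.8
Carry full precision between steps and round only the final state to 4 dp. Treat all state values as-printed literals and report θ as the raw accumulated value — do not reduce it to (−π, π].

(-5.8851, -7.7274, 0.5856, 10.7600)

after step 1 (δ=0.44, a=0.4): (-14.112036, -14.040007, 0.613230, 10.080000)
after step 2 (δ=0.41, a=3.5): (-12.463364, -12.879775, 0.870940, 10.780000)
after step 3 (δ=-0.37, a=-2.3): (-11.074668, -11.230575, 0.624990, 10.320000)
after step 4 (δ=0.07, a=1.8): (-9.400828, -10.022952, 0.667553, 10.680000)
after step 5 (δ=-0.28, a=-1.4): (-7.723344, -8.700626, 0.486901, 10.400000)
after step 6 (δ=0.16, a=1.8): (-5.885068, -7.727416, 0.585628, 10.760000)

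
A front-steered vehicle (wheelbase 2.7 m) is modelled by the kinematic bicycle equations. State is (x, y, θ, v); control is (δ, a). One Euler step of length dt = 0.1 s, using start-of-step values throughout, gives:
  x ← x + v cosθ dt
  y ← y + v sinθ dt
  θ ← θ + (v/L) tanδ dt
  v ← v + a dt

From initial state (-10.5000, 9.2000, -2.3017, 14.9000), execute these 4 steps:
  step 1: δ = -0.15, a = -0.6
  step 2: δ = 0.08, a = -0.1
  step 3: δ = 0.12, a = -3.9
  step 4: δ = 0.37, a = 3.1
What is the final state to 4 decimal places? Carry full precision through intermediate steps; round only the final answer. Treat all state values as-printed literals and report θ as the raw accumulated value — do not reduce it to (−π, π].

after step 1 (δ=-0.15, a=-0.6): (-11.494639, 8.090589, -2.385104, 14.840000)
after step 2 (δ=0.08, a=-0.1): (-12.573879, 7.072013, -2.341040, 14.830000)
after step 3 (δ=0.12, a=-3.9): (-13.606507, 6.007603, -2.274811, 14.440000)
after step 4 (δ=0.37, a=3.1): (-14.541183, 4.906914, -2.067376, 14.750000)

(-14.5412, 4.9069, -2.0674, 14.7500)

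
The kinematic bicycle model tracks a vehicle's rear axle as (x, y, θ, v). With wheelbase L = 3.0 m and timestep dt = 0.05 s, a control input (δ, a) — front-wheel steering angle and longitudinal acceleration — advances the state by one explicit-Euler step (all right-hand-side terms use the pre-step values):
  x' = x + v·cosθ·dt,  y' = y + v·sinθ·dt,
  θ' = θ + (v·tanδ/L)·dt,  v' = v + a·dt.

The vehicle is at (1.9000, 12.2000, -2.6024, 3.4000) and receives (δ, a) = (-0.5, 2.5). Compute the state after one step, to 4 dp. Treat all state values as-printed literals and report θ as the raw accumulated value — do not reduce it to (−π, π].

(1.7541, 12.1127, -2.6334, 3.5250)

x' = 1.9000 + 3.4000·cos(-2.6024)·0.05 = 1.7541
y' = 12.2000 + 3.4000·sin(-2.6024)·0.05 = 12.1127
θ' = -2.6024 + (3.4000/3.0)·tan(-0.5)·0.05 = -2.6334
v' = 3.4000 + 2.5000·0.05 = 3.5250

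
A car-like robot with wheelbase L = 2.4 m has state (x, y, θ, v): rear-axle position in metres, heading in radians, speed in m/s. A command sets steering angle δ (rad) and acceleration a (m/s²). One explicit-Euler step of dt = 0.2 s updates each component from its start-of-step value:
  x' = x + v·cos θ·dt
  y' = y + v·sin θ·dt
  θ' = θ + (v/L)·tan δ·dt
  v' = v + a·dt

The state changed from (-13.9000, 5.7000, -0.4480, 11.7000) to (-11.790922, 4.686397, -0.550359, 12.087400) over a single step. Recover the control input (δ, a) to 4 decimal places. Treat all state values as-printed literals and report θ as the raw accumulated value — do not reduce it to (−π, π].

a = (v'−v)/dt = (0.387400)/0.2 = 1.9370
Δθ = θ'−θ = -0.102359;  (v·dt/L) = 11.7000·0.2/2.4 = 0.975000
tan δ = Δθ·L/(v·dt) = -0.104984  →  δ = -0.1046

δ = -0.1046, a = 1.9370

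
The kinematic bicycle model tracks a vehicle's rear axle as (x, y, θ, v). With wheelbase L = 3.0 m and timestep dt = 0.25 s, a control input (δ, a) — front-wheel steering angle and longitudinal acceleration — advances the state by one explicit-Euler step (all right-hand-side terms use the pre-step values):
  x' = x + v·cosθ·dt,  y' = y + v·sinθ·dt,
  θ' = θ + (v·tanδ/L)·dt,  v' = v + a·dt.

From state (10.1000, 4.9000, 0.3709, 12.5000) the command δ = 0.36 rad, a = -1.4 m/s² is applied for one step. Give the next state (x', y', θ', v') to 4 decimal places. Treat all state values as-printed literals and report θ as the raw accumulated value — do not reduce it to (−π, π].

(13.0125, 6.0327, 0.7630, 12.1500)

x' = 10.1000 + 12.5000·cos(0.3709)·0.25 = 13.0125
y' = 4.9000 + 12.5000·sin(0.3709)·0.25 = 6.0327
θ' = 0.3709 + (12.5000/3.0)·tan(0.36)·0.25 = 0.7630
v' = 12.5000 − 1.4000·0.25 = 12.1500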